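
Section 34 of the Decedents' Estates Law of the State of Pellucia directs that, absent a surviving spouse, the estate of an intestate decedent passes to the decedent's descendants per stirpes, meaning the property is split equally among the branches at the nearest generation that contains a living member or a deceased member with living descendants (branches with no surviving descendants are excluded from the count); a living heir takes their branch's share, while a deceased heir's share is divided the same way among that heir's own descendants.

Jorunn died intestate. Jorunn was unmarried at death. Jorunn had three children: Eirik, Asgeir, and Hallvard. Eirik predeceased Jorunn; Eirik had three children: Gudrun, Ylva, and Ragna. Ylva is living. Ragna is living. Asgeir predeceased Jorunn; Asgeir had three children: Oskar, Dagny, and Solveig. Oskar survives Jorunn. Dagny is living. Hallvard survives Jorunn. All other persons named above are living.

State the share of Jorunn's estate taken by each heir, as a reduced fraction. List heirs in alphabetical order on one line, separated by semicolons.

Dagny 1/9; Gudrun 1/9; Hallvard 1/3; Oskar 1/9; Ragna 1/9; Solveig 1/9; Ylva 1/9

There is no surviving spouse, so the entire estate passes to Jorunn's descendants per stirpes.
The estate is divided into 3 equal shares of 1/3 among Eirik, Asgeir, Hallvard.
Eirik predeceased; the 1/3 allotted to Eirik's branch passes to Eirik's issue by representation.
The 1/3 is divided into 3 equal shares of 1/9 among Gudrun, Ylva, Ragna.
Gudrun is living and takes 1/9.
Ylva is living and takes 1/9.
Ragna is living and takes 1/9.
Asgeir predeceased; the 1/3 allotted to Asgeir's branch passes to Asgeir's issue by representation.
The 1/3 is divided into 3 equal shares of 1/9 among Oskar, Dagny, Solveig.
Oskar is living and takes 1/9.
Dagny is living and takes 1/9.
Solveig is living and takes 1/9.
Hallvard is living and takes 1/3.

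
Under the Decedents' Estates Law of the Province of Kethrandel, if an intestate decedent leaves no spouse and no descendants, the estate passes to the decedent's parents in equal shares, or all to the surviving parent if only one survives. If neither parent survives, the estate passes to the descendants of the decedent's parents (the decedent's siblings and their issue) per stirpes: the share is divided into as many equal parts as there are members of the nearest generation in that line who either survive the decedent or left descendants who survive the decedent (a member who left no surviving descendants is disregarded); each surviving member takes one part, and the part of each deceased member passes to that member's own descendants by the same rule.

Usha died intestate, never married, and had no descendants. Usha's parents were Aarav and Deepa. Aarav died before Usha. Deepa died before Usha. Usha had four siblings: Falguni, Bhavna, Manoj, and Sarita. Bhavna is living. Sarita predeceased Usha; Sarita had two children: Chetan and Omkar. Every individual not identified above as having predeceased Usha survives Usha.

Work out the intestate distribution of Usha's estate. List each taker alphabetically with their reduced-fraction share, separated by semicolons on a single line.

Neither parent survives and there are no descendants, so the estate passes to Usha's siblings and their issue per stirpes.
The estate is divided into 4 equal shares of 1/4 among Falguni, Bhavna, Manoj, Sarita.
Falguni is living and takes 1/4.
Bhavna is living and takes 1/4.
Manoj is living and takes 1/4.
Sarita predeceased; the 1/4 allotted to Sarita's branch passes to Sarita's issue by representation.
The 1/4 is divided into 2 equal shares of 1/8 among Chetan, Omkar.
Chetan is living and takes 1/8.
Omkar is living and takes 1/8.

Bhavna 1/4; Chetan 1/8; Falguni 1/4; Manoj 1/4; Omkar 1/8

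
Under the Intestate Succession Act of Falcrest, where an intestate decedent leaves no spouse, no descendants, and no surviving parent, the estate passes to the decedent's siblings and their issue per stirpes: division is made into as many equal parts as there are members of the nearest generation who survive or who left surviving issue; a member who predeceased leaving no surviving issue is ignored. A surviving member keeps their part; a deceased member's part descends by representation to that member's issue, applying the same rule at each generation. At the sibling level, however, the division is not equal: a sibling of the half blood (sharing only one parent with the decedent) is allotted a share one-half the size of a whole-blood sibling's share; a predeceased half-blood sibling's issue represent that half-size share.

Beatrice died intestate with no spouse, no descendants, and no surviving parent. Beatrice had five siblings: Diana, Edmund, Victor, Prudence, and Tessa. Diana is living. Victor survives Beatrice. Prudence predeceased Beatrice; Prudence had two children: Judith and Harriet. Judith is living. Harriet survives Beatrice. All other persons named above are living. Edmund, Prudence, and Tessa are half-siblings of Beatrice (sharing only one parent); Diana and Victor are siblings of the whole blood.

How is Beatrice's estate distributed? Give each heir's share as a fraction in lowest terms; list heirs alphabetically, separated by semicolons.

Diana 2/7; Edmund 1/7; Harriet 1/14; Judith 1/14; Tessa 1/7; Victor 2/7

No spouse, descendants, or parent survives, so the estate passes to Beatrice's siblings per stirpes.
Half-blood siblings count for one-half the weight of whole-blood siblings at the initial division.
Dividing 1 in proportion to weights (total weight 7/2): Diana (weight 1) → 2/7; Edmund (weight 1/2) → 1/7; Victor (weight 1) → 2/7; Prudence (weight 1/2) → 1/7; Tessa (weight 1/2) → 1/7.
Diana is living and takes 2/7.
Edmund is living and takes 1/7.
Victor is living and takes 2/7.
Prudence predeceased; the 1/7 allotted to Prudence's branch passes to Prudence's issue by representation.
The 1/7 is divided into 2 equal shares of 1/14 among Judith, Harriet.
Judith is living and takes 1/14.
Harriet is living and takes 1/14.
Tessa is living and takes 1/7.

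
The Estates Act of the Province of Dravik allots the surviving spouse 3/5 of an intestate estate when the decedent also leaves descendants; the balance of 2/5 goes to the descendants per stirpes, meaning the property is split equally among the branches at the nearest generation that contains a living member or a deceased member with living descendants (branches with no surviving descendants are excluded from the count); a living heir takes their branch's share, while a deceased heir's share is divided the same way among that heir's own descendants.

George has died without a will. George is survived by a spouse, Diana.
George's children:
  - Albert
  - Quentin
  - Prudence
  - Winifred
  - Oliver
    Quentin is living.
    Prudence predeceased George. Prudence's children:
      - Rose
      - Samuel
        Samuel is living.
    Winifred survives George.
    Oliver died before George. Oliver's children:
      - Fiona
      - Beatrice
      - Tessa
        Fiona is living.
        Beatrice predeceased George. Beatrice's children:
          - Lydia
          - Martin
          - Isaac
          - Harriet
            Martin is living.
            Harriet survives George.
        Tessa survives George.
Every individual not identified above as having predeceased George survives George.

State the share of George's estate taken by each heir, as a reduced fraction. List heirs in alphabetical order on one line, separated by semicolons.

Albert 2/25; Diana 3/5; Fiona 2/75; Harriet 1/150; Isaac 1/150; Lydia 1/150; Martin 1/150; Quentin 2/25; Rose 1/25; Samuel 1/25; Tessa 2/75; Winifred 2/25

Diana, as surviving spouse, takes 3/5.
The remaining 2/5 passes to George's descendants per stirpes.
The 2/5 is divided into 5 equal shares of 2/25 among Albert, Quentin, Prudence, Winifred, Oliver.
Albert is living and takes 2/25.
Quentin is living and takes 2/25.
Prudence predeceased; the 2/25 allotted to Prudence's branch passes to Prudence's issue by representation.
The 2/25 is divided into 2 equal shares of 1/25 among Rose, Samuel.
Rose is living and takes 1/25.
Samuel is living and takes 1/25.
Winifred is living and takes 2/25.
Oliver predeceased; the 2/25 allotted to Oliver's branch passes to Oliver's issue by representation.
The 2/25 is divided into 3 equal shares of 2/75 among Fiona, Beatrice, Tessa.
Fiona is living and takes 2/75.
Beatrice predeceased; the 2/75 allotted to Beatrice's branch passes to Beatrice's issue by representation.
The 2/75 is divided into 4 equal shares of 1/150 among Lydia, Martin, Isaac, Harriet.
Lydia is living and takes 1/150.
Martin is living and takes 1/150.
Isaac is living and takes 1/150.
Harriet is living and takes 1/150.
Tessa is living and takes 2/75.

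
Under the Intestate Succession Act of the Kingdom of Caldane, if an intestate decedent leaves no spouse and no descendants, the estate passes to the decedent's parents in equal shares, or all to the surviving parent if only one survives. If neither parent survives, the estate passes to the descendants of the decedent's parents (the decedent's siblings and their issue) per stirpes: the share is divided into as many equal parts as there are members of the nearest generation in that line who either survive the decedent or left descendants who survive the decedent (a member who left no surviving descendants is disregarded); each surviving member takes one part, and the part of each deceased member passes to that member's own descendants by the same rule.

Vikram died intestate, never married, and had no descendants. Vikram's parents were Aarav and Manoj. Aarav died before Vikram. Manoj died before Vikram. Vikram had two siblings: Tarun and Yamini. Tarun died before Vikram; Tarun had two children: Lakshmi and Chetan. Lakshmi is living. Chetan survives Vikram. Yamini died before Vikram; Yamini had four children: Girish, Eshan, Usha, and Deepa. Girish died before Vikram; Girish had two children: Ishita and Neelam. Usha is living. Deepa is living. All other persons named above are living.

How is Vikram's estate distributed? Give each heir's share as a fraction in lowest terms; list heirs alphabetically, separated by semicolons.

Chetan 1/4; Deepa 1/8; Eshan 1/8; Ishita 1/16; Lakshmi 1/4; Neelam 1/16; Usha 1/8

Neither parent survives and there are no descendants, so the estate passes to Vikram's siblings and their issue per stirpes.
The estate is divided into 2 equal shares of 1/2 among Tarun, Yamini.
Tarun predeceased; the 1/2 allotted to Tarun's branch passes to Tarun's issue by representation.
The 1/2 is divided into 2 equal shares of 1/4 among Lakshmi, Chetan.
Lakshmi is living and takes 1/4.
Chetan is living and takes 1/4.
Yamini predeceased; the 1/2 allotted to Yamini's branch passes to Yamini's issue by representation.
The 1/2 is divided into 4 equal shares of 1/8 among Girish, Eshan, Usha, Deepa.
Girish predeceased; the 1/8 allotted to Girish's branch passes to Girish's issue by representation.
The 1/8 is divided into 2 equal shares of 1/16 among Ishita, Neelam.
Ishita is living and takes 1/16.
Neelam is living and takes 1/16.
Eshan is living and takes 1/8.
Usha is living and takes 1/8.
Deepa is living and takes 1/8.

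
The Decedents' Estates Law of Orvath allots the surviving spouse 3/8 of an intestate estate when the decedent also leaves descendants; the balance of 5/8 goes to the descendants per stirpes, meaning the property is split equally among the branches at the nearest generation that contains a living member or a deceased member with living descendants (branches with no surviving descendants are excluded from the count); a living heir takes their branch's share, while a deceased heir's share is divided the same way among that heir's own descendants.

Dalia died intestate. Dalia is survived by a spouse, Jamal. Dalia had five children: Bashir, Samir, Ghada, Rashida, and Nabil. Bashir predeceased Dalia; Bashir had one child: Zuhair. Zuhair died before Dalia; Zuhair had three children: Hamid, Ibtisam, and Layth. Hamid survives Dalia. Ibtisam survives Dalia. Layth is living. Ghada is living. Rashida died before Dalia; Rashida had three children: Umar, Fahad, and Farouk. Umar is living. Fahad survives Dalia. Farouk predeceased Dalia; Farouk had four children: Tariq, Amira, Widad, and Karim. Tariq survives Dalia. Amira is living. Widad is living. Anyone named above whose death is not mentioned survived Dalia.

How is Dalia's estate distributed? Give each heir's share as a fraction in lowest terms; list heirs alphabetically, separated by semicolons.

Jamal, as surviving spouse, takes 3/8.
The remaining 5/8 passes to Dalia's descendants per stirpes.
The 5/8 is divided into 5 equal shares of 1/8 among Bashir, Samir, Ghada, Rashida, Nabil.
Bashir predeceased; the 1/8 allotted to Bashir's branch passes to Bashir's issue by representation.
Zuhair's line is the sole branch at this level, so the full 1/8 passes to Zuhair's issue by representation.
The 1/8 is divided into 3 equal shares of 1/24 among Hamid, Ibtisam, Layth.
Hamid is living and takes 1/24.
Ibtisam is living and takes 1/24.
Layth is living and takes 1/24.
Samir is living and takes 1/8.
Ghada is living and takes 1/8.
Rashida predeceased; the 1/8 allotted to Rashida's branch passes to Rashida's issue by representation.
The 1/8 is divided into 3 equal shares of 1/24 among Umar, Fahad, Farouk.
Umar is living and takes 1/24.
Fahad is living and takes 1/24.
Farouk predeceased; the 1/24 allotted to Farouk's branch passes to Farouk's issue by representation.
The 1/24 is divided into 4 equal shares of 1/96 among Tariq, Amira, Widad, Karim.
Tariq is living and takes 1/96.
Amira is living and takes 1/96.
Widad is living and takes 1/96.
Karim is living and takes 1/96.
Nabil is living and takes 1/8.

Amira 1/96; Fahad 1/24; Ghada 1/8; Hamid 1/24; Ibtisam 1/24; Jamal 3/8; Karim 1/96; Layth 1/24; Nabil 1/8; Samir 1/8; Tariq 1/96; Umar 1/24; Widad 1/96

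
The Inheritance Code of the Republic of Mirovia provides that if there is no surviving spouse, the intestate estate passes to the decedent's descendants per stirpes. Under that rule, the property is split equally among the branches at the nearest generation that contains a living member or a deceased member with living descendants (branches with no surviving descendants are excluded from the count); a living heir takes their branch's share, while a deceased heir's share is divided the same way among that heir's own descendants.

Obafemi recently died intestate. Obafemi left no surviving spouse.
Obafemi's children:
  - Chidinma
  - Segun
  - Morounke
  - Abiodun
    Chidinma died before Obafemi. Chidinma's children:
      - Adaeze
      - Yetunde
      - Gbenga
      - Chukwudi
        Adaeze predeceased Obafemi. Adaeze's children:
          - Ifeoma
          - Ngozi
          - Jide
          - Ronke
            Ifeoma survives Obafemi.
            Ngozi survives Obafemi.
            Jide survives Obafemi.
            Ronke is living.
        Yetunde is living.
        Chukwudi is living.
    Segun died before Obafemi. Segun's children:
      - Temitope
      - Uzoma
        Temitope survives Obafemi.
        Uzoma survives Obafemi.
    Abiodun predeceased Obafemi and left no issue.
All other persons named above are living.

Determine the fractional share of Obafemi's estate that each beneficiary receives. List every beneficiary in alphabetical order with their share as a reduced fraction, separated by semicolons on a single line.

Chukwudi 1/12; Gbenga 1/12; Ifeoma 1/48; Jide 1/48; Morounke 1/3; Ngozi 1/48; Ronke 1/48; Temitope 1/6; Uzoma 1/6; Yetunde 1/12

There is no surviving spouse, so the entire estate passes to Obafemi's descendants per stirpes.
Abiodun left no surviving issue, so that branch lapses and is disregarded.
The estate is divided into 3 equal shares of 1/3 among Chidinma, Segun, Morounke.
Chidinma predeceased; the 1/3 allotted to Chidinma's branch passes to Chidinma's issue by representation.
The 1/3 is divided into 4 equal shares of 1/12 among Adaeze, Yetunde, Gbenga, Chukwudi.
Adaeze predeceased; the 1/12 allotted to Adaeze's branch passes to Adaeze's issue by representation.
The 1/12 is divided into 4 equal shares of 1/48 among Ifeoma, Ngozi, Jide, Ronke.
Ifeoma is living and takes 1/48.
Ngozi is living and takes 1/48.
Jide is living and takes 1/48.
Ronke is living and takes 1/48.
Yetunde is living and takes 1/12.
Gbenga is living and takes 1/12.
Chukwudi is living and takes 1/12.
Segun predeceased; the 1/3 allotted to Segun's branch passes to Segun's issue by representation.
The 1/3 is divided into 2 equal shares of 1/6 among Temitope, Uzoma.
Temitope is living and takes 1/6.
Uzoma is living and takes 1/6.
Morounke is living and takes 1/3.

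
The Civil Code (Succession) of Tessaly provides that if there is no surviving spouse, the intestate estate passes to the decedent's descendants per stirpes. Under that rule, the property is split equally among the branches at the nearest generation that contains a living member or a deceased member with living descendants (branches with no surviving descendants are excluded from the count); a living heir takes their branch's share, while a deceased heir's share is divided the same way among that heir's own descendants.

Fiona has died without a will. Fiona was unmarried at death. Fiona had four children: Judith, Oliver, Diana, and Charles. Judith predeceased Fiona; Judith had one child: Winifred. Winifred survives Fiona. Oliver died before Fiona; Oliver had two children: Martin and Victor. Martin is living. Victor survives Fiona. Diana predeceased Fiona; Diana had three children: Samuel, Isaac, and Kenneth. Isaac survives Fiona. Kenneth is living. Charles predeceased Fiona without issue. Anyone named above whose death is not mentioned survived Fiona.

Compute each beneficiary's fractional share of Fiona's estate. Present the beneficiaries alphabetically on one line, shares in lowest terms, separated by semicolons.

There is no surviving spouse, so the entire estate passes to Fiona's descendants per stirpes.
Charles left no surviving issue, so that branch lapses and is disregarded.
The estate is divided into 3 equal shares of 1/3 among Judith, Oliver, Diana.
Judith predeceased; the 1/3 allotted to Judith's branch passes to Judith's issue by representation.
Winifred is the sole taker at this level and receives the full 1/3.
Oliver predeceased; the 1/3 allotted to Oliver's branch passes to Oliver's issue by representation.
The 1/3 is divided into 2 equal shares of 1/6 among Martin, Victor.
Martin is living and takes 1/6.
Victor is living and takes 1/6.
Diana predeceased; the 1/3 allotted to Diana's branch passes to Diana's issue by representation.
The 1/3 is divided into 3 equal shares of 1/9 among Samuel, Isaac, Kenneth.
Samuel is living and takes 1/9.
Isaac is living and takes 1/9.
Kenneth is living and takes 1/9.

Isaac 1/9; Kenneth 1/9; Martin 1/6; Samuel 1/9; Victor 1/6; Winifred 1/3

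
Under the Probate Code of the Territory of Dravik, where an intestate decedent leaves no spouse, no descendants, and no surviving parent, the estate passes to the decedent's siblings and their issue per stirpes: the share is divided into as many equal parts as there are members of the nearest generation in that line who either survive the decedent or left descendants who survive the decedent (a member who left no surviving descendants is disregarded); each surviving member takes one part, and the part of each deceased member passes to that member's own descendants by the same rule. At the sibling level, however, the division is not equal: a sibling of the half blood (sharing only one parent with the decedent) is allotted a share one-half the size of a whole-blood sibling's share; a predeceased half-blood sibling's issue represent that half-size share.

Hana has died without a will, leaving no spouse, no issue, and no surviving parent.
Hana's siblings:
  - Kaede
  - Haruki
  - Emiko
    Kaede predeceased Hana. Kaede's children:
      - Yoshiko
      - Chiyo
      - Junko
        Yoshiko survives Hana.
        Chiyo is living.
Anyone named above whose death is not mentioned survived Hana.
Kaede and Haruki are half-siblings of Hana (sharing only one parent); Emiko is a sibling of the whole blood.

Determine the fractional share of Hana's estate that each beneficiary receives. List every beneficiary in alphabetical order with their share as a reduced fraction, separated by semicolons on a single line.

No spouse, descendants, or parent survives, so the estate passes to Hana's siblings per stirpes.
Half-blood siblings count for one-half the weight of whole-blood siblings at the initial division.
Dividing 1 in proportion to weights (total weight 2): Kaede (weight 1/2) → 1/4; Haruki (weight 1/2) → 1/4; Emiko (weight 1) → 1/2.
Kaede predeceased; the 1/4 allotted to Kaede's branch passes to Kaede's issue by representation.
The 1/4 is divided into 3 equal shares of 1/12 among Yoshiko, Chiyo, Junko.
Yoshiko is living and takes 1/12.
Chiyo is living and takes 1/12.
Junko is living and takes 1/12.
Haruki is living and takes 1/4.
Emiko is living and takes 1/2.

Chiyo 1/12; Emiko 1/2; Haruki 1/4; Junko 1/12; Yoshiko 1/12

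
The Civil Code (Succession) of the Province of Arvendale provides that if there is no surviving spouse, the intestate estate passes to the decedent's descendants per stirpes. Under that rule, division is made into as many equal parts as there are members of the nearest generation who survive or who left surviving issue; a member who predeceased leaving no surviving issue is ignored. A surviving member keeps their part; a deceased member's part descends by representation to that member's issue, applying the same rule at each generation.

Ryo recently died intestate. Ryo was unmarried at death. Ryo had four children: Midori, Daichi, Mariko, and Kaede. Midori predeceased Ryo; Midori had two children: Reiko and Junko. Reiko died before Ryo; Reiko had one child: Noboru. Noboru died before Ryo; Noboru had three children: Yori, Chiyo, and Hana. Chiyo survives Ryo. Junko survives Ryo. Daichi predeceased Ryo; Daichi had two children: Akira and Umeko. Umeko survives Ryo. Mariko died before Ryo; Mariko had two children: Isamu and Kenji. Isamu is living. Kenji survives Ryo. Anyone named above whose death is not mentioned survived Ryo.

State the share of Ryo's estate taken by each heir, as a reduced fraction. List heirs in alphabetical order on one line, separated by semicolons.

Akira 1/8; Chiyo 1/24; Hana 1/24; Isamu 1/8; Junko 1/8; Kaede 1/4; Kenji 1/8; Umeko 1/8; Yori 1/24

There is no surviving spouse, so the entire estate passes to Ryo's descendants per stirpes.
The estate is divided into 4 equal shares of 1/4 among Midori, Daichi, Mariko, Kaede.
Midori predeceased; the 1/4 allotted to Midori's branch passes to Midori's issue by representation.
The 1/4 is divided into 2 equal shares of 1/8 among Reiko, Junko.
Reiko predeceased; the 1/8 allotted to Reiko's branch passes to Reiko's issue by representation.
Noboru's line is the sole branch at this level, so the full 1/8 passes to Noboru's issue by representation.
The 1/8 is divided into 3 equal shares of 1/24 among Yori, Chiyo, Hana.
Yori is living and takes 1/24.
Chiyo is living and takes 1/24.
Hana is living and takes 1/24.
Junko is living and takes 1/8.
Daichi predeceased; the 1/4 allotted to Daichi's branch passes to Daichi's issue by representation.
The 1/4 is divided into 2 equal shares of 1/8 among Akira, Umeko.
Akira is living and takes 1/8.
Umeko is living and takes 1/8.
Mariko predeceased; the 1/4 allotted to Mariko's branch passes to Mariko's issue by representation.
The 1/4 is divided into 2 equal shares of 1/8 among Isamu, Kenji.
Isamu is living and takes 1/8.
Kenji is living and takes 1/8.
Kaede is living and takes 1/4.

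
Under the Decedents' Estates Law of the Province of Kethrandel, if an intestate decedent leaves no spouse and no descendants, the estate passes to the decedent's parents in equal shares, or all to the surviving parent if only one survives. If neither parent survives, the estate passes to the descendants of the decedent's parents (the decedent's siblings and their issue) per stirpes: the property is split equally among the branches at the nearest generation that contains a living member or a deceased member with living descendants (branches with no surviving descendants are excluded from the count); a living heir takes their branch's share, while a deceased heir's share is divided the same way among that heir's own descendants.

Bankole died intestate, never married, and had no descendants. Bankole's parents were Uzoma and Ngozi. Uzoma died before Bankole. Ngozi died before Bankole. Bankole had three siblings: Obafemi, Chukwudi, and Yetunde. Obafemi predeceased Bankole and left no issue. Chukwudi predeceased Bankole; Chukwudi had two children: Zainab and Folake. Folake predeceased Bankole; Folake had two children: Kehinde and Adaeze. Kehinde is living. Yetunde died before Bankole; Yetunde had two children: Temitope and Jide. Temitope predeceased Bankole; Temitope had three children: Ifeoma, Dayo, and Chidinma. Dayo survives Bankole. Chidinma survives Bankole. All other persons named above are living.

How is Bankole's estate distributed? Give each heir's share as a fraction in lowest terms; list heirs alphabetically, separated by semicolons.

Adaeze 1/8; Chidinma 1/12; Dayo 1/12; Ifeoma 1/12; Jide 1/4; Kehinde 1/8; Zainab 1/4

Neither parent survives and there are no descendants, so the estate passes to Bankole's siblings and their issue per stirpes.
Obafemi left no surviving issue, so that branch lapses and is disregarded.
The estate is divided into 2 equal shares of 1/2 among Chukwudi, Yetunde.
Chukwudi predeceased; the 1/2 allotted to Chukwudi's branch passes to Chukwudi's issue by representation.
The 1/2 is divided into 2 equal shares of 1/4 among Zainab, Folake.
Zainab is living and takes 1/4.
Folake predeceased; the 1/4 allotted to Folake's branch passes to Folake's issue by representation.
The 1/4 is divided into 2 equal shares of 1/8 among Kehinde, Adaeze.
Kehinde is living and takes 1/8.
Adaeze is living and takes 1/8.
Yetunde predeceased; the 1/2 allotted to Yetunde's branch passes to Yetunde's issue by representation.
The 1/2 is divided into 2 equal shares of 1/4 among Temitope, Jide.
Temitope predeceased; the 1/4 allotted to Temitope's branch passes to Temitope's issue by representation.
The 1/4 is divided into 3 equal shares of 1/12 among Ifeoma, Dayo, Chidinma.
Ifeoma is living and takes 1/12.
Dayo is living and takes 1/12.
Chidinma is living and takes 1/12.
Jide is living and takes 1/4.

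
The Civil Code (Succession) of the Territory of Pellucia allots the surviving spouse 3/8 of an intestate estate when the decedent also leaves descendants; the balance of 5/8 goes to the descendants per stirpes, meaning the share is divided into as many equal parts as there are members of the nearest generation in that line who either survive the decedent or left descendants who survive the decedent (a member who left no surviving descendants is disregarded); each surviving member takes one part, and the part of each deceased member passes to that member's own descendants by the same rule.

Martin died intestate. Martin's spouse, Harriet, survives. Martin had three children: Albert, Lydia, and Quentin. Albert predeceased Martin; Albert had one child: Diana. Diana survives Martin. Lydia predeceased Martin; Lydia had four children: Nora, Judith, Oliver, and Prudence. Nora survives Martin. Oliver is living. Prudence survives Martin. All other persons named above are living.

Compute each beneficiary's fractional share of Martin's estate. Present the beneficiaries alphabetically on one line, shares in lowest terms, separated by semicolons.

Harriet, as surviving spouse, takes 3/8.
The remaining 5/8 passes to Martin's descendants per stirpes.
The 5/8 is divided into 3 equal shares of 5/24 among Albert, Lydia, Quentin.
Albert predeceased; the 5/24 allotted to Albert's branch passes to Albert's issue by representation.
Diana is the sole taker at this level and receives the full 5/24.
Lydia predeceased; the 5/24 allotted to Lydia's branch passes to Lydia's issue by representation.
The 5/24 is divided into 4 equal shares of 5/96 among Nora, Judith, Oliver, Prudence.
Nora is living and takes 5/96.
Judith is living and takes 5/96.
Oliver is living and takes 5/96.
Prudence is living and takes 5/96.
Quentin is living and takes 5/24.

Diana 5/24; Harriet 3/8; Judith 5/96; Nora 5/96; Oliver 5/96; Prudence 5/96; Quentin 5/24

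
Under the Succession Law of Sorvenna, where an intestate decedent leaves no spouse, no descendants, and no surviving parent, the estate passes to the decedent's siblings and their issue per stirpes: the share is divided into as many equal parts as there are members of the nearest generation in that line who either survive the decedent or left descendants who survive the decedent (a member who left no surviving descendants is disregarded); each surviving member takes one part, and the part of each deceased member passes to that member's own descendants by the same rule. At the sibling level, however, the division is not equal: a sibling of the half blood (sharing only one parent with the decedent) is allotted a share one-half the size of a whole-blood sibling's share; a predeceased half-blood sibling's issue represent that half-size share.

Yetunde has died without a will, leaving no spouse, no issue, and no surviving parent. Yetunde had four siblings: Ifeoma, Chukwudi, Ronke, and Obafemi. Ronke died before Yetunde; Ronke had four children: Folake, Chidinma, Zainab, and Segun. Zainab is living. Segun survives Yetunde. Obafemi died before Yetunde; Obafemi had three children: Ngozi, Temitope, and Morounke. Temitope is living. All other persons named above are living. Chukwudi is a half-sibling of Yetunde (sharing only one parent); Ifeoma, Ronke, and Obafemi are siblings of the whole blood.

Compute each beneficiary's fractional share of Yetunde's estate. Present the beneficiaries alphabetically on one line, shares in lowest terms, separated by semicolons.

Chidinma 1/14; Chukwudi 1/7; Folake 1/14; Ifeoma 2/7; Morounke 2/21; Ngozi 2/21; Segun 1/14; Temitope 2/21; Zainab 1/14

No spouse, descendants, or parent survives, so the estate passes to Yetunde's siblings per stirpes.
Half-blood siblings count for one-half the weight of whole-blood siblings at the initial division.
Dividing 1 in proportion to weights (total weight 7/2): Ifeoma (weight 1) → 2/7; Chukwudi (weight 1/2) → 1/7; Ronke (weight 1) → 2/7; Obafemi (weight 1) → 2/7.
Ifeoma is living and takes 2/7.
Chukwudi is living and takes 1/7.
Ronke predeceased; the 2/7 allotted to Ronke's branch passes to Ronke's issue by representation.
The 2/7 is divided into 4 equal shares of 1/14 among Folake, Chidinma, Zainab, Segun.
Folake is living and takes 1/14.
Chidinma is living and takes 1/14.
Zainab is living and takes 1/14.
Segun is living and takes 1/14.
Obafemi predeceased; the 2/7 allotted to Obafemi's branch passes to Obafemi's issue by representation.
The 2/7 is divided into 3 equal shares of 2/21 among Ngozi, Temitope, Morounke.
Ngozi is living and takes 2/21.
Temitope is living and takes 2/21.
Morounke is living and takes 2/21.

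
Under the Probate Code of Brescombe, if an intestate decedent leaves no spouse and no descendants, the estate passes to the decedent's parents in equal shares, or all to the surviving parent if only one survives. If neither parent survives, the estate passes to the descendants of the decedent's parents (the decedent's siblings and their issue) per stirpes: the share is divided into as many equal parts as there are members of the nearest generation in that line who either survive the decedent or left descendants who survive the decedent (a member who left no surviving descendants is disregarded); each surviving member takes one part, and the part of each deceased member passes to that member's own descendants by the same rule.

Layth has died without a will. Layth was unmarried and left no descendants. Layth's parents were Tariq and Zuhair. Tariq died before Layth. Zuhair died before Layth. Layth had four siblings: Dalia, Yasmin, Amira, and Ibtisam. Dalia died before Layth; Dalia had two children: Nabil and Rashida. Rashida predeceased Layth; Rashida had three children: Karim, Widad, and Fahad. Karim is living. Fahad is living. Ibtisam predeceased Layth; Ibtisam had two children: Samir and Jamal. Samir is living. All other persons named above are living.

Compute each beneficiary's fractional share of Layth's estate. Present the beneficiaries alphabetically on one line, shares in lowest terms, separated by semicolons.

Neither parent survives and there are no descendants, so the estate passes to Layth's siblings and their issue per stirpes.
The estate is divided into 4 equal shares of 1/4 among Dalia, Yasmin, Amira, Ibtisam.
Dalia predeceased; the 1/4 allotted to Dalia's branch passes to Dalia's issue by representation.
The 1/4 is divided into 2 equal shares of 1/8 among Nabil, Rashida.
Nabil is living and takes 1/8.
Rashida predeceased; the 1/8 allotted to Rashida's branch passes to Rashida's issue by representation.
The 1/8 is divided into 3 equal shares of 1/24 among Karim, Widad, Fahad.
Karim is living and takes 1/24.
Widad is living and takes 1/24.
Fahad is living and takes 1/24.
Yasmin is living and takes 1/4.
Amira is living and takes 1/4.
Ibtisam predeceased; the 1/4 allotted to Ibtisam's branch passes to Ibtisam's issue by representation.
The 1/4 is divided into 2 equal shares of 1/8 among Samir, Jamal.
Samir is living and takes 1/8.
Jamal is living and takes 1/8.

Amira 1/4; Fahad 1/24; Jamal 1/8; Karim 1/24; Nabil 1/8; Samir 1/8; Widad 1/24; Yasmin 1/4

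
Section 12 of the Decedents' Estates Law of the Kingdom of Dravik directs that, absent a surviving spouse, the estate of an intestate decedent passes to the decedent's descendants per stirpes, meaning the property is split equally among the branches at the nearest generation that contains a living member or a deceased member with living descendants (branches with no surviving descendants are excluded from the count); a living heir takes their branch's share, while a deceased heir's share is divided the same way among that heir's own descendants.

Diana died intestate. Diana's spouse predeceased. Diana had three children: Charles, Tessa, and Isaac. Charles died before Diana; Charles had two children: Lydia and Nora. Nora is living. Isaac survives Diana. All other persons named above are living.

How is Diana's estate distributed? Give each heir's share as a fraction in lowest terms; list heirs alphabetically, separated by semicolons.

There is no surviving spouse, so the entire estate passes to Diana's descendants per stirpes.
The estate is divided into 3 equal shares of 1/3 among Charles, Tessa, Isaac.
Charles predeceased; the 1/3 allotted to Charles's branch passes to Charles's issue by representation.
The 1/3 is divided into 2 equal shares of 1/6 among Lydia, Nora.
Lydia is living and takes 1/6.
Nora is living and takes 1/6.
Tessa is living and takes 1/3.
Isaac is living and takes 1/3.

Isaac 1/3; Lydia 1/6; Nora 1/6; Tessa 1/3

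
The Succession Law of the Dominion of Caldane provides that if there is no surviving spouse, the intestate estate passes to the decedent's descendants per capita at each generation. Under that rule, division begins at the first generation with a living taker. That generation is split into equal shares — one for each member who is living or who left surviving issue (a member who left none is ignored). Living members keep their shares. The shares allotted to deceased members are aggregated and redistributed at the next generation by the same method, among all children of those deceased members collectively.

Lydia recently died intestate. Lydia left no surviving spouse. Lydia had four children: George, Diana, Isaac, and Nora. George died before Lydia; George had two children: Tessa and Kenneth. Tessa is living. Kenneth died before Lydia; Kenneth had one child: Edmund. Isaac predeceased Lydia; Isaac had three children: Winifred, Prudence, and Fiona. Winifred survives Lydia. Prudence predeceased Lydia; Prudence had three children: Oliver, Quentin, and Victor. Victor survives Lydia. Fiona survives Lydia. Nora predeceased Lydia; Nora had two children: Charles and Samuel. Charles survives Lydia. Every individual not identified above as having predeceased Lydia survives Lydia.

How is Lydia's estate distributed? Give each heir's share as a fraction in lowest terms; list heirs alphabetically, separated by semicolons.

There is no surviving spouse, so the entire estate passes to Lydia's descendants per capita at each generation.
At generation 1 (George, Diana, Isaac, Nora) there are 4 shares of (1)/4 = 1/4 each.
Living: Diana — each takes 1/4.
Deceased: George, Isaac, and Nora. Their combined 3/4 is pooled and carried to generation 2.
At generation 2 (Tessa, Kenneth, Winifred, Prudence, Fiona, Charles, Samuel) there are 7 shares of (3/4)/7 = 3/28 each.
Living: Tessa, Winifred, Fiona, Charles, and Samuel — each takes 3/28.
Deceased: Kenneth and Prudence. Their combined 3/14 is pooled and carried to generation 3.
At generation 3 (Edmund, Oliver, Quentin, Victor) there are 4 shares of (3/14)/4 = 3/56 each.
Living: Edmund, Oliver, Quentin, and Victor — each takes 3/56.

Charles 3/28; Diana 1/4; Edmund 3/56; Fiona 3/28; Oliver 3/56; Quentin 3/56; Samuel 3/28; Tessa 3/28; Victor 3/56; Winifred 3/28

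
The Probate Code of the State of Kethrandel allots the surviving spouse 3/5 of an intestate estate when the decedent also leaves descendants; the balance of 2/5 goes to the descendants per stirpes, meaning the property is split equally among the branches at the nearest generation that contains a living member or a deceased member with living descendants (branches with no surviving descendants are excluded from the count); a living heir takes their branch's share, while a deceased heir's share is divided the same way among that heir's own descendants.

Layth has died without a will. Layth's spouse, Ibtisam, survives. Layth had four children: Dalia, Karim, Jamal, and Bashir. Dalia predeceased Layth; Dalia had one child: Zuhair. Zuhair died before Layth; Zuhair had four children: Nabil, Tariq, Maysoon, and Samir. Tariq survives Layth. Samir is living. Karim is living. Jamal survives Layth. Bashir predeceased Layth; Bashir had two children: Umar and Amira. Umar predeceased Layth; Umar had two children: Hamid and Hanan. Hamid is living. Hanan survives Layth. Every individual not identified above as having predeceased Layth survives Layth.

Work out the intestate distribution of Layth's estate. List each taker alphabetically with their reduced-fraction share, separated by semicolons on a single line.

Ibtisam, as surviving spouse, takes 3/5.
The remaining 2/5 passes to Layth's descendants per stirpes.
The 2/5 is divided into 4 equal shares of 1/10 among Dalia, Karim, Jamal, Bashir.
Dalia predeceased; the 1/10 allotted to Dalia's branch passes to Dalia's issue by representation.
Zuhair's line is the sole branch at this level, so the full 1/10 passes to Zuhair's issue by representation.
The 1/10 is divided into 4 equal shares of 1/40 among Nabil, Tariq, Maysoon, Samir.
Nabil is living and takes 1/40.
Tariq is living and takes 1/40.
Maysoon is living and takes 1/40.
Samir is living and takes 1/40.
Karim is living and takes 1/10.
Jamal is living and takes 1/10.
Bashir predeceased; the 1/10 allotted to Bashir's branch passes to Bashir's issue by representation.
The 1/10 is divided into 2 equal shares of 1/20 among Umar, Amira.
Umar predeceased; the 1/20 allotted to Umar's branch passes to Umar's issue by representation.
The 1/20 is divided into 2 equal shares of 1/40 among Hamid, Hanan.
Hamid is living and takes 1/40.
Hanan is living and takes 1/40.
Amira is living and takes 1/20.

Amira 1/20; Hamid 1/40; Hanan 1/40; Ibtisam 3/5; Jamal 1/10; Karim 1/10; Maysoon 1/40; Nabil 1/40; Samir 1/40; Tariq 1/40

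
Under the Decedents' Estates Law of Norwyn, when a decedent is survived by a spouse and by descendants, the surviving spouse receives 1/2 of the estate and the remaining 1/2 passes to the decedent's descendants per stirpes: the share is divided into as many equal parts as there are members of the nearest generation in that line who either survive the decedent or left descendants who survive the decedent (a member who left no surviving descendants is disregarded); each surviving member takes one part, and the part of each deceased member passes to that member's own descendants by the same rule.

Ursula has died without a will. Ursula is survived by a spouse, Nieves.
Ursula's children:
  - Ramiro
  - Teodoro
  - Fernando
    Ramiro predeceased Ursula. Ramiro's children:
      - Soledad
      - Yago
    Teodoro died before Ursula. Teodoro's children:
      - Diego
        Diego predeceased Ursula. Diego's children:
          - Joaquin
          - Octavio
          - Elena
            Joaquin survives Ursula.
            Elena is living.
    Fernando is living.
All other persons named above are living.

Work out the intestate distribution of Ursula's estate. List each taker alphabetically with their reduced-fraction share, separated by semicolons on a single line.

Elena 1/18; Fernando 1/6; Joaquin 1/18; Nieves 1/2; Octavio 1/18; Soledad 1/12; Yago 1/12

Nieves, as surviving spouse, takes 1/2.
The remaining 1/2 passes to Ursula's descendants per stirpes.
The 1/2 is divided into 3 equal shares of 1/6 among Ramiro, Teodoro, Fernando.
Ramiro predeceased; the 1/6 allotted to Ramiro's branch passes to Ramiro's issue by representation.
The 1/6 is divided into 2 equal shares of 1/12 among Soledad, Yago.
Soledad is living and takes 1/12.
Yago is living and takes 1/12.
Teodoro predeceased; the 1/6 allotted to Teodoro's branch passes to Teodoro's issue by representation.
Diego's line is the sole branch at this level, so the full 1/6 passes to Diego's issue by representation.
The 1/6 is divided into 3 equal shares of 1/18 among Joaquin, Octavio, Elena.
Joaquin is living and takes 1/18.
Octavio is living and takes 1/18.
Elena is living and takes 1/18.
Fernando is living and takes 1/6.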